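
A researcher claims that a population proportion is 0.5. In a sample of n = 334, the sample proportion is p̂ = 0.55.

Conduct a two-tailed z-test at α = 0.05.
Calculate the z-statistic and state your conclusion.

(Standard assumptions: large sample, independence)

H₀: p = 0.5, H₁: p ≠ 0.5
Standard error: SE = √(p₀(1-p₀)/n) = √(0.5×0.5/334) = 0.027359
z-statistic: z = (p̂ - p₀)/SE = (0.55 - 0.5)/0.027359 = 1.8276
Critical value: z_0.025 = ±1.960
p-value = 0.0676
Decision: fail to reject H₀ at α = 0.05

Answer: z = 1.8276, fail to reject H₀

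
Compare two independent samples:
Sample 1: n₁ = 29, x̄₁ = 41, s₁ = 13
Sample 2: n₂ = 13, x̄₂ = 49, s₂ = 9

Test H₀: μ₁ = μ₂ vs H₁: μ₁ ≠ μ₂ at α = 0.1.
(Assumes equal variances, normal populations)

Answer: t = -2.0071, reject H₀

Derivation:
Pooled variance: s²_p = [28×13² + 12×9²]/(40) = 142.6000
s_p = 11.9415
SE = s_p×√(1/n₁ + 1/n₂) = 11.9415×√(1/29 + 1/13) = 3.9858
t = (x̄₁ - x̄₂)/SE = (41 - 49)/3.9858 = -2.0071
df = 40, t-critical = ±1.684
Decision: reject H₀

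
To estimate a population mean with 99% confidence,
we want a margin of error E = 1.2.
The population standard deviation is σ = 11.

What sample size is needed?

z_0.005 = 2.576
n = (z×σ/E)² = (2.576×11/1.2)²
n = 557.5895
Round up: n = 558

Answer: n = 558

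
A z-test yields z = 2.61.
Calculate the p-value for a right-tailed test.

Answer: p-value ≈ 0.0045

Derivation:
For z = 2.61:
p = P(Z > 2.61) = 1 - Φ(2.61) = 0.0045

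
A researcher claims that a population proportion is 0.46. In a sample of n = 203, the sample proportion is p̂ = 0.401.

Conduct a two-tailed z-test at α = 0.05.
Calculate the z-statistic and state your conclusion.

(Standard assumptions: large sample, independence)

Answer: z = -1.6866, fail to reject H₀

Derivation:
H₀: p = 0.46, H₁: p ≠ 0.46
Standard error: SE = √(p₀(1-p₀)/n) = √(0.46×0.54/203) = 0.034981
z-statistic: z = (p̂ - p₀)/SE = (0.401 - 0.46)/0.034981 = -1.6866
Critical value: z_0.025 = ±1.960
p-value = 0.0917
Decision: fail to reject H₀ at α = 0.05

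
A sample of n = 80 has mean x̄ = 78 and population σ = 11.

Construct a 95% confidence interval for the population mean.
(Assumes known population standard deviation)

Confidence level: 95%, α = 0.05
z_0.025 = 1.960
SE = σ/√n = 11/√80 = 1.2298
Margin of error = 1.960 × 1.2298 = 2.4104
CI: x̄ ± margin = 78 ± 2.4104
CI: (75.5896, 80.4104)

Answer: (75.5896, 80.4104)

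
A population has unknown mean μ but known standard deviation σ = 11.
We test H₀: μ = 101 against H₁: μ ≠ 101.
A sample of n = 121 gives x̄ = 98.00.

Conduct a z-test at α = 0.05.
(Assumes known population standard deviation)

Answer: z = -3.0000, reject H₀

Derivation:
Standard error: SE = σ/√n = 11/√121 = 1.0000
z-statistic: z = (x̄ - μ₀)/SE = (98.00 - 101)/1.0000 = -3.0000
Critical value: ±1.960
p-value = 0.0027
Decision: reject H₀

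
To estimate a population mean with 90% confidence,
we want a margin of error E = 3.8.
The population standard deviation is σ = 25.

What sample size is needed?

z_0.05 = 1.645
n = (z×σ/E)² = (1.645×25/3.8)²
n = 117.1237
Round up: n = 118

Answer: n = 118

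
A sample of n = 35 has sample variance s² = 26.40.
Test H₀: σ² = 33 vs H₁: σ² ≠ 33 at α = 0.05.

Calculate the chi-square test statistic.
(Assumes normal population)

df = n - 1 = 34
χ² = (n-1)s²/σ₀² = 34×26.40/33 = 27.2000
Critical values: χ²_{0.975,34} = 19.806, χ²_{0.025,34} = 51.966
Rejection region: χ² < 19.806 or χ² > 51.966
Decision: fail to reject H₀

Answer: χ² = 27.2000, fail to reject H₀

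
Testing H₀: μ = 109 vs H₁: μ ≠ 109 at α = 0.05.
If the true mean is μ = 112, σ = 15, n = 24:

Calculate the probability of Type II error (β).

SE = σ/√n = 15/√24 = 3.0619
Critical values: μ₀ ± z_0.025×SE = 109 ± 1.960×3.0619
Acceptance region: (102.9987, 115.0013)
Under H₁ (μ = 112): z_high = (115.0013 - 112)/3.0619 = 0.9802, z_low = (102.9987 - 112)/3.0619 = -2.9398
β = P(not reject | H₁) = Φ(0.9802) - Φ(-2.9398) ≈ 0.8349

Answer: β ≈ 0.8349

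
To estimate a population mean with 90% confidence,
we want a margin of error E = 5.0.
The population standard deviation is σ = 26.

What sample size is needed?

z_0.05 = 1.645
n = (z×σ/E)² = (1.645×26/5.0)²
n = 73.1709
Round up: n = 74

Answer: n = 74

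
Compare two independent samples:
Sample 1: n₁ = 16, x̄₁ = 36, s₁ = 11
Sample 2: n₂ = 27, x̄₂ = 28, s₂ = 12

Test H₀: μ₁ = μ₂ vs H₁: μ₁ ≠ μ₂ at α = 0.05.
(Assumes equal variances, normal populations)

Answer: t = 2.1776, reject H₀

Derivation:
Pooled variance: s²_p = [15×11² + 26×12²]/(41) = 135.5854
s_p = 11.6441
SE = s_p×√(1/n₁ + 1/n₂) = 11.6441×√(1/16 + 1/27) = 3.6737
t = (x̄₁ - x̄₂)/SE = (36 - 28)/3.6737 = 2.1776
df = 41, t-critical = ±2.020
Decision: reject H₀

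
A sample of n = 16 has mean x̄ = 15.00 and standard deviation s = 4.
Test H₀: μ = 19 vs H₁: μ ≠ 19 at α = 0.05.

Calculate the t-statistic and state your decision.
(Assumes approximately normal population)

Answer: t = -4.0000, reject H₀

Derivation:
df = n - 1 = 15
SE = s/√n = 4/√16 = 1.0000
t = (x̄ - μ₀)/SE = (15.00 - 19)/1.0000 = -4.0000
Critical value: t_{0.025,15} = ±2.131
p-value ≈ 0.0012
Decision: reject H₀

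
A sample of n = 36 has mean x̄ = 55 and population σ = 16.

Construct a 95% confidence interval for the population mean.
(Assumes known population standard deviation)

Confidence level: 95%, α = 0.05
z_0.025 = 1.960
SE = σ/√n = 16/√36 = 2.6667
Margin of error = 1.960 × 2.6667 = 5.2267
CI: x̄ ± margin = 55 ± 5.2267
CI: (49.7733, 60.2267)

Answer: (49.7733, 60.2267)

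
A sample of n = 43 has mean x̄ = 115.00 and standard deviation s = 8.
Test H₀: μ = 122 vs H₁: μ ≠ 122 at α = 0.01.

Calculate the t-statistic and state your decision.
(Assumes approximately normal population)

Answer: t = -5.7377, reject H₀

Derivation:
df = n - 1 = 42
SE = s/√n = 8/√43 = 1.2200
t = (x̄ - μ₀)/SE = (115.00 - 122)/1.2200 = -5.7377
Critical value: t_{0.005,42} = ±2.698
p-value < 0.0001
Decision: reject H₀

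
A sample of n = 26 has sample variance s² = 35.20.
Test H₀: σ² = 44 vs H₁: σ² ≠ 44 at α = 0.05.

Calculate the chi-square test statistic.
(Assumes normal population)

df = n - 1 = 25
χ² = (n-1)s²/σ₀² = 25×35.20/44 = 20.0000
Critical values: χ²_{0.975,25} = 13.120, χ²_{0.025,25} = 40.646
Rejection region: χ² < 13.120 or χ² > 40.646
Decision: fail to reject H₀

Answer: χ² = 20.0000, fail to reject H₀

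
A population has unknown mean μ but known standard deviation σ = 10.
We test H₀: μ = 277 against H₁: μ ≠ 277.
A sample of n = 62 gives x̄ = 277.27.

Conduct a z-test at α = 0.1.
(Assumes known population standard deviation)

Answer: z = 0.2126, fail to reject H₀

Derivation:
Standard error: SE = σ/√n = 10/√62 = 1.2700
z-statistic: z = (x̄ - μ₀)/SE = (277.27 - 277)/1.2700 = 0.2126
Critical value: ±1.645
p-value = 0.8316
Decision: fail to reject H₀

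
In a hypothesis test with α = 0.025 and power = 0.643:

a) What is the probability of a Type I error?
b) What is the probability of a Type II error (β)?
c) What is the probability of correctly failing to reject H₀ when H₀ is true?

a) Type I error probability = α = 0.025
b) Power = P(reject H₀ | H₁ true) = 1 - β = 0.643, so Type II error probability = β = 1 - Power = 0.357
c) P(fail to reject H₀ | H₀ true) = 1 - α = 0.975

Answer: a) 0.025, b) 0.357, c) 0.975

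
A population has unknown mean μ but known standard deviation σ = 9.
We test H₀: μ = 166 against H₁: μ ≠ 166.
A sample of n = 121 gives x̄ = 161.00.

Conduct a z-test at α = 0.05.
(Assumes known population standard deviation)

Standard error: SE = σ/√n = 9/√121 = 0.8182
z-statistic: z = (x̄ - μ₀)/SE = (161.00 - 166)/0.8182 = -6.1110
Critical value: ±1.960
p-value < 0.0001
Decision: reject H₀

Answer: z = -6.1110, reject H₀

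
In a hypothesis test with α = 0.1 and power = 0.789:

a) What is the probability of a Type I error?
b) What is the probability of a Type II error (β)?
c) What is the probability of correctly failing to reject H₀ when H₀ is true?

a) Type I error probability = α = 0.1
b) Power = P(reject H₀ | H₁ true) = 1 - β = 0.789, so Type II error probability = β = 1 - Power = 0.211
c) P(fail to reject H₀ | H₀ true) = 1 - α = 0.9

Answer: a) 0.1, b) 0.211, c) 0.9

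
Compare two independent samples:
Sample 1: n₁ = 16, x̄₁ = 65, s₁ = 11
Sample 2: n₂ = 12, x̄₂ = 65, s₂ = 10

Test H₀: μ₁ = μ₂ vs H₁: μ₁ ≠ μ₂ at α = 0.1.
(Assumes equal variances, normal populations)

Answer: t = 0.0000, fail to reject H₀

Derivation:
Pooled variance: s²_p = [15×11² + 11×10²]/(26) = 112.1154
s_p = 10.5885
SE = s_p×√(1/n₁ + 1/n₂) = 10.5885×√(1/16 + 1/12) = 4.0436
t = (x̄₁ - x̄₂)/SE = (65 - 65)/4.0436 = 0.0000
df = 26, t-critical = ±1.706
Decision: fail to reject H₀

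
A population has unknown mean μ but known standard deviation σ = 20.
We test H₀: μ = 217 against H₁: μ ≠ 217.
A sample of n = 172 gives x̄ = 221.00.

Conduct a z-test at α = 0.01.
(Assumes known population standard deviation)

Standard error: SE = σ/√n = 20/√172 = 1.5250
z-statistic: z = (x̄ - μ₀)/SE = (221.00 - 217)/1.5250 = 2.6230
Critical value: ±2.576
p-value = 0.0087
Decision: reject H₀

Answer: z = 2.6230, reject H₀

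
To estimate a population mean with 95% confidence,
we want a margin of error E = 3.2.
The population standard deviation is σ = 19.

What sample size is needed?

Answer: n = 136

Derivation:
z_0.025 = 1.960
n = (z×σ/E)² = (1.960×19/3.2)²
n = 135.4314
Round up: n = 136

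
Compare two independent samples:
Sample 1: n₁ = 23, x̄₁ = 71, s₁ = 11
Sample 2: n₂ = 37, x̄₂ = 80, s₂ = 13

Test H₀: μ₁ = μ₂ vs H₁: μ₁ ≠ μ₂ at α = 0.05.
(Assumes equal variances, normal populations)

Pooled variance: s²_p = [22×11² + 36×13²]/(58) = 150.7931
s_p = 12.2798
SE = s_p×√(1/n₁ + 1/n₂) = 12.2798×√(1/23 + 1/37) = 3.2606
t = (x̄₁ - x̄₂)/SE = (71 - 80)/3.2606 = -2.7602
df = 58, t-critical = ±2.002
Decision: reject H₀

Answer: t = -2.7602, reject H₀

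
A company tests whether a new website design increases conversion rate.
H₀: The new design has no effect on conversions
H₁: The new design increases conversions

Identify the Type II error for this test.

Answer: Keeping the old design when the new one would have increased conversions

Derivation:
Type I error: rejecting H₀ when it is actually true (false positive).
Type II error: failing to reject H₀ when H₁ is actually true (false negative).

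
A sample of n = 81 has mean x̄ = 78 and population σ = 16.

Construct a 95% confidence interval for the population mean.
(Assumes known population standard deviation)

Confidence level: 95%, α = 0.05
z_0.025 = 1.960
SE = σ/√n = 16/√81 = 1.7778
Margin of error = 1.960 × 1.7778 = 3.4845
CI: x̄ ± margin = 78 ± 3.4845
CI: (74.5155, 81.4845)

Answer: (74.5155, 81.4845)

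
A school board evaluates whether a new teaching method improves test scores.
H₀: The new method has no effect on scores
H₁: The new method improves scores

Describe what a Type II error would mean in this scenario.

A Type I error (probability α) occurs when we reject a true H₀.
A Type II error (probability β) occurs when we fail to reject a false H₀.

Answer: Failing to adopt an effective teaching method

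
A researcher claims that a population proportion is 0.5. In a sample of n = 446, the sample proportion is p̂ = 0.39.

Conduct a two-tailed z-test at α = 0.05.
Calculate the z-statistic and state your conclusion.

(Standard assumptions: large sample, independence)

Answer: z = -4.6461, reject H₀

Derivation:
H₀: p = 0.5, H₁: p ≠ 0.5
Standard error: SE = √(p₀(1-p₀)/n) = √(0.5×0.5/446) = 0.023676
z-statistic: z = (p̂ - p₀)/SE = (0.39 - 0.5)/0.023676 = -4.6461
Critical value: z_0.025 = ±1.960
p-value < 0.0001
Decision: reject H₀ at α = 0.05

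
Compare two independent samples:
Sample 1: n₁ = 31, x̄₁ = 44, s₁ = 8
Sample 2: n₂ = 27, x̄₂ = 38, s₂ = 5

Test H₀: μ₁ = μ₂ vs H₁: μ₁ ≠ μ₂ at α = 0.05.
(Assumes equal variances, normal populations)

Pooled variance: s²_p = [30×8² + 26×5²]/(56) = 45.8929
s_p = 6.7744
SE = s_p×√(1/n₁ + 1/n₂) = 6.7744×√(1/31 + 1/27) = 1.7833
t = (x̄₁ - x̄₂)/SE = (44 - 38)/1.7833 = 3.3645
df = 56, t-critical = ±2.003
Decision: reject H₀

Answer: t = 3.3645, reject H₀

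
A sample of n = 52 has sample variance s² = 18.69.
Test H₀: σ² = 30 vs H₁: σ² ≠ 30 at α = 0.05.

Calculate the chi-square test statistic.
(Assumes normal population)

Answer: χ² = 31.7730, reject H₀

Derivation:
df = n - 1 = 51
χ² = (n-1)s²/σ₀² = 51×18.69/30 = 31.7730
Critical values: χ²_{0.975,51} = 33.162, χ²_{0.025,51} = 72.616
Rejection region: χ² < 33.162 or χ² > 72.616
Decision: reject H₀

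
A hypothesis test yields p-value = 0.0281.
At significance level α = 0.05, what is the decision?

Answer: reject H₀

Derivation:
Compare p-value to α:
0.0281 < 0.05
Decision: reject H₀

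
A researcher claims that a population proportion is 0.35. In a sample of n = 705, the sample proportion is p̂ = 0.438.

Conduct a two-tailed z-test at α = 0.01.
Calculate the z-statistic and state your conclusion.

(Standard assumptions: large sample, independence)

Answer: z = 4.8987, reject H₀

Derivation:
H₀: p = 0.35, H₁: p ≠ 0.35
Standard error: SE = √(p₀(1-p₀)/n) = √(0.35×0.65/705) = 0.017964
z-statistic: z = (p̂ - p₀)/SE = (0.438 - 0.35)/0.017964 = 4.8987
Critical value: z_0.005 = ±2.576
p-value < 0.0001
Decision: reject H₀ at α = 0.01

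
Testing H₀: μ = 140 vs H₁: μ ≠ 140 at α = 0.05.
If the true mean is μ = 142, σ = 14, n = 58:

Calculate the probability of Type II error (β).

SE = σ/√n = 14/√58 = 1.8383
Critical values: μ₀ ± z_0.025×SE = 140 ± 1.960×1.8383
Acceptance region: (136.3969, 143.6031)
Under H₁ (μ = 142): z_high = (143.6031 - 142)/1.8383 = 0.8721, z_low = (136.3969 - 142)/1.8383 = -3.0480
β = P(not reject | H₁) = Φ(0.8721) - Φ(-3.0480) ≈ 0.8073

Answer: β ≈ 0.8073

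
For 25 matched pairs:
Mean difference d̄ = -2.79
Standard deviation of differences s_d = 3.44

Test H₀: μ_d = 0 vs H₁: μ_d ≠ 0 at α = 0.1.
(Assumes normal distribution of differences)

Answer: t = -4.0552, reject H₀

Derivation:
df = n - 1 = 24
SE = s_d/√n = 3.44/√25 = 0.6880
t = d̄/SE = -2.79/0.6880 = -4.0552
Critical value: t_{0.05,24} = ±1.711
p-value ≈ 0.0005
Decision: reject H₀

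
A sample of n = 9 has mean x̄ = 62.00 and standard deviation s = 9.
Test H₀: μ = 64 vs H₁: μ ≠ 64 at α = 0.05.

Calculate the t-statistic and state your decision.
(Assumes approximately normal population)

Answer: t = -0.6667, fail to reject H₀

Derivation:
df = n - 1 = 8
SE = s/√n = 9/√9 = 3.0000
t = (x̄ - μ₀)/SE = (62.00 - 64)/3.0000 = -0.6667
Critical value: t_{0.025,8} = ±2.306
p-value ≈ 0.5237
Decision: fail to reject H₀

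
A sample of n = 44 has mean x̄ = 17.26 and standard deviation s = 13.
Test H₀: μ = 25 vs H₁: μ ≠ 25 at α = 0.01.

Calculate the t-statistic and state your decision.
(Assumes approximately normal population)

df = n - 1 = 43
SE = s/√n = 13/√44 = 1.9598
t = (x̄ - μ₀)/SE = (17.26 - 25)/1.9598 = -3.9494
Critical value: t_{0.005,43} = ±2.695
p-value ≈ 0.0003
Decision: reject H₀

Answer: t = -3.9494, reject H₀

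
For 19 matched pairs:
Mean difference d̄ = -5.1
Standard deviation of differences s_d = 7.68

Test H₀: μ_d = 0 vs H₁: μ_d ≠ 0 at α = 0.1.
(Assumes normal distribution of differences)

df = n - 1 = 18
SE = s_d/√n = 7.68/√19 = 1.7619
t = d̄/SE = -5.1/1.7619 = -2.8946
Critical value: t_{0.05,18} = ±1.734
p-value ≈ 0.0097
Decision: reject H₀

Answer: t = -2.8946, reject H₀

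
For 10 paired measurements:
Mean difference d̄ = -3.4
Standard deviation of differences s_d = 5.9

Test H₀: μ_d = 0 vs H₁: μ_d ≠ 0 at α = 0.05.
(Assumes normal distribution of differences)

df = n - 1 = 9
SE = s_d/√n = 5.9/√10 = 1.8657
t = d̄/SE = -3.4/1.8657 = -1.8224
Critical value: t_{0.025,9} = ±2.262
p-value ≈ 0.1017
Decision: fail to reject H₀

Answer: t = -1.8224, fail to reject H₀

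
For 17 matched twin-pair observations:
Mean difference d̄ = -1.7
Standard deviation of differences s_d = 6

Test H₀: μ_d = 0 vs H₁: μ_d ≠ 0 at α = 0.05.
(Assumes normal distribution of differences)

Answer: t = -1.1682, fail to reject H₀

Derivation:
df = n - 1 = 16
SE = s_d/√n = 6/√17 = 1.4552
t = d̄/SE = -1.7/1.4552 = -1.1682
Critical value: t_{0.025,16} = ±2.120
p-value ≈ 0.2598
Decision: fail to reject H₀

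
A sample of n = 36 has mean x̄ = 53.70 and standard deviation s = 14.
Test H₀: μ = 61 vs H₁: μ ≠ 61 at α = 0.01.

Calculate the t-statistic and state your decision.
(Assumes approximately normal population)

df = n - 1 = 35
SE = s/√n = 14/√36 = 2.3333
t = (x̄ - μ₀)/SE = (53.70 - 61)/2.3333 = -3.1286
Critical value: t_{0.005,35} = ±2.724
p-value ≈ 0.0035
Decision: reject H₀

Answer: t = -3.1286, reject H₀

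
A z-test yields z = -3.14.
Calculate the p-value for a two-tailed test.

For z = -3.14:
p = 2×P(Z > |-3.14|) = 2×(1 - Φ(3.14)) = 0.0017

Answer: p-value ≈ 0.0017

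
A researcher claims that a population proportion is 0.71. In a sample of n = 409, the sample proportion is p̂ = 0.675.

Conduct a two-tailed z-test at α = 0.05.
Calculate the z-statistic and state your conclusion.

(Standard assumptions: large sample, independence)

Answer: z = -1.5599, fail to reject H₀

Derivation:
H₀: p = 0.71, H₁: p ≠ 0.71
Standard error: SE = √(p₀(1-p₀)/n) = √(0.71×0.29/409) = 0.022437
z-statistic: z = (p̂ - p₀)/SE = (0.675 - 0.71)/0.022437 = -1.5599
Critical value: z_0.025 = ±1.960
p-value = 0.1188
Decision: fail to reject H₀ at α = 0.05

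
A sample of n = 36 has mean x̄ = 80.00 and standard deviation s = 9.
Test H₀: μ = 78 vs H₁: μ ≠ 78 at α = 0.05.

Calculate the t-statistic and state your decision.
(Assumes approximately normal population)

Answer: t = 1.3333, fail to reject H₀

Derivation:
df = n - 1 = 35
SE = s/√n = 9/√36 = 1.5000
t = (x̄ - μ₀)/SE = (80.00 - 78)/1.5000 = 1.3333
Critical value: t_{0.025,35} = ±2.030
p-value ≈ 0.1910
Decision: fail to reject H₀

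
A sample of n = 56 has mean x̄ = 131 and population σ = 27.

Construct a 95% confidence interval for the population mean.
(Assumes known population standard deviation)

Answer: (123.9283, 138.0717)

Derivation:
Confidence level: 95%, α = 0.05
z_0.025 = 1.960
SE = σ/√n = 27/√56 = 3.6080
Margin of error = 1.960 × 3.6080 = 7.0717
CI: x̄ ± margin = 131 ± 7.0717
CI: (123.9283, 138.0717)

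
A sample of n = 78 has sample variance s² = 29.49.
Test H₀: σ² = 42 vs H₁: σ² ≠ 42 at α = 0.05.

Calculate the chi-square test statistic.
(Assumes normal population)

df = n - 1 = 77
χ² = (n-1)s²/σ₀² = 77×29.49/42 = 54.0650
Critical values: χ²_{0.975,77} = 54.623, χ²_{0.025,77} = 103.158
Rejection region: χ² < 54.623 or χ² > 103.158
Decision: reject H₀

Answer: χ² = 54.0650, reject H₀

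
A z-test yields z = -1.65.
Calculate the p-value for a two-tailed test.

Answer: p-value ≈ 0.0989

Derivation:
For z = -1.65:
p = 2×P(Z > |-1.65|) = 2×(1 - Φ(1.65)) = 0.0989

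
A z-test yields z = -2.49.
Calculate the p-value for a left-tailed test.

For z = -2.49:
p = P(Z < -2.49) = Φ(-2.49) = 0.0064

Answer: p-value ≈ 0.0064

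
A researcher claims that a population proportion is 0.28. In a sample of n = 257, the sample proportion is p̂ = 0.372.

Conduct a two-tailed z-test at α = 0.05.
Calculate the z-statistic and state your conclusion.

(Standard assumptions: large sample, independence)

Answer: z = 3.2848, reject H₀

Derivation:
H₀: p = 0.28, H₁: p ≠ 0.28
Standard error: SE = √(p₀(1-p₀)/n) = √(0.28×0.72/257) = 0.028008
z-statistic: z = (p̂ - p₀)/SE = (0.372 - 0.28)/0.028008 = 3.2848
Critical value: z_0.025 = ±1.960
p-value = 0.0010
Decision: reject H₀ at α = 0.05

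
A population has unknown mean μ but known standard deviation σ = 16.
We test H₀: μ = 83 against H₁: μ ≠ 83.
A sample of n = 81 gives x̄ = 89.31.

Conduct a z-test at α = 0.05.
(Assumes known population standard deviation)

Standard error: SE = σ/√n = 16/√81 = 1.7778
z-statistic: z = (x̄ - μ₀)/SE = (89.31 - 83)/1.7778 = 3.5493
Critical value: ±1.960
p-value = 0.0004
Decision: reject H₀

Answer: z = 3.5493, reject H₀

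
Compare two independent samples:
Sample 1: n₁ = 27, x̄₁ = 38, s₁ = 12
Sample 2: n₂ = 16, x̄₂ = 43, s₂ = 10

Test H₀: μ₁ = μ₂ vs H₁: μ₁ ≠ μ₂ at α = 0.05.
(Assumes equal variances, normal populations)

Pooled variance: s²_p = [26×12² + 15×10²]/(41) = 127.9024
s_p = 11.3094
SE = s_p×√(1/n₁ + 1/n₂) = 11.3094×√(1/27 + 1/16) = 3.5681
t = (x̄₁ - x̄₂)/SE = (38 - 43)/3.5681 = -1.4013
df = 41, t-critical = ±2.020
Decision: fail to reject H₀

Answer: t = -1.4013, fail to reject H₀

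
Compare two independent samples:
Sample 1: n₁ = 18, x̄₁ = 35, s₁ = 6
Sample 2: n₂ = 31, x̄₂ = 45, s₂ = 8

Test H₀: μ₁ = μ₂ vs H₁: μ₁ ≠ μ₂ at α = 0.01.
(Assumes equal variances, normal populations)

Answer: t = -4.5977, reject H₀

Derivation:
Pooled variance: s²_p = [17×6² + 30×8²]/(47) = 53.8723
s_p = 7.3398
SE = s_p×√(1/n₁ + 1/n₂) = 7.3398×√(1/18 + 1/31) = 2.1750
t = (x̄₁ - x̄₂)/SE = (35 - 45)/2.1750 = -4.5977
df = 47, t-critical = ±2.685
Decision: reject H₀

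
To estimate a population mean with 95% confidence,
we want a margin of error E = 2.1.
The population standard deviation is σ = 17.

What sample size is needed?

z_0.025 = 1.960
n = (z×σ/E)² = (1.960×17/2.1)²
n = 251.7511
Round up: n = 252

Answer: n = 252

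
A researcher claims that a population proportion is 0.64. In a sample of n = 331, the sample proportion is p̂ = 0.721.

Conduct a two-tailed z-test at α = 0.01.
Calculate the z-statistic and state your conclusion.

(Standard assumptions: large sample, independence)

H₀: p = 0.64, H₁: p ≠ 0.64
Standard error: SE = √(p₀(1-p₀)/n) = √(0.64×0.36/331) = 0.026383
z-statistic: z = (p̂ - p₀)/SE = (0.721 - 0.64)/0.026383 = 3.0702
Critical value: z_0.005 = ±2.576
p-value = 0.0021
Decision: reject H₀ at α = 0.01

Answer: z = 3.0702, reject H₀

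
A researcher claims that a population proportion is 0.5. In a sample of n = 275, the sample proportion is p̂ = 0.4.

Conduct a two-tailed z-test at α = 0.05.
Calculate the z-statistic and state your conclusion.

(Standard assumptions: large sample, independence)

H₀: p = 0.5, H₁: p ≠ 0.5
Standard error: SE = √(p₀(1-p₀)/n) = √(0.5×0.5/275) = 0.030151
z-statistic: z = (p̂ - p₀)/SE = (0.4 - 0.5)/0.030151 = -3.3166
Critical value: z_0.025 = ±1.960
p-value = 0.0009
Decision: reject H₀ at α = 0.05

Answer: z = -3.3166, reject H₀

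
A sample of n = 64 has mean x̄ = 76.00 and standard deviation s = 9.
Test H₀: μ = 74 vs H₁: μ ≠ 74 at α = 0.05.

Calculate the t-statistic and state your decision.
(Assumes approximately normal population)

df = n - 1 = 63
SE = s/√n = 9/√64 = 1.1250
t = (x̄ - μ₀)/SE = (76.00 - 74)/1.1250 = 1.7778
Critical value: t_{0.025,63} = ±1.998
p-value ≈ 0.0803
Decision: fail to reject H₀

Answer: t = 1.7778, fail to reject H₀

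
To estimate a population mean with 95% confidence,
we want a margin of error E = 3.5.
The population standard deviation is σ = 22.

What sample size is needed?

Answer: n = 152

Derivation:
z_0.025 = 1.960
n = (z×σ/E)² = (1.960×22/3.5)²
n = 151.7824
Round up: n = 152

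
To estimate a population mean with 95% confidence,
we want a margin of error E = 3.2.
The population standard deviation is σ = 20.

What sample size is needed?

Answer: n = 151

Derivation:
z_0.025 = 1.960
n = (z×σ/E)² = (1.960×20/3.2)²
n = 150.0625
Round up: n = 151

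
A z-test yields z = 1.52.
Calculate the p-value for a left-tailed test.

For z = 1.52:
p = P(Z < 1.52) = Φ(1.52) = 0.9357

Answer: p-value ≈ 0.9357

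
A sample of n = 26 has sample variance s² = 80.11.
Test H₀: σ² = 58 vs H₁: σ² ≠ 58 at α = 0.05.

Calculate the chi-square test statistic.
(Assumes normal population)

df = n - 1 = 25
χ² = (n-1)s²/σ₀² = 25×80.11/58 = 34.5302
Critical values: χ²_{0.975,25} = 13.120, χ²_{0.025,25} = 40.646
Rejection region: χ² < 13.120 or χ² > 40.646
Decision: fail to reject H₀

Answer: χ² = 34.5302, fail to reject H₀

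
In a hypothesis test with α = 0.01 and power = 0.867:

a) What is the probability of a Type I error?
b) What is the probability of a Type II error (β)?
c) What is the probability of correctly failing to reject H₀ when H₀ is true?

Answer: a) 0.01, b) 0.133, c) 0.99

Derivation:
a) Type I error probability = α = 0.01
b) Power = P(reject H₀ | H₁ true) = 1 - β = 0.867, so Type II error probability = β = 1 - Power = 0.133
c) P(fail to reject H₀ | H₀ true) = 1 - α = 0.99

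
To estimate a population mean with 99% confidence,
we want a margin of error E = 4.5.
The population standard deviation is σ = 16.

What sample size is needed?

Answer: n = 84

Derivation:
z_0.005 = 2.576
n = (z×σ/E)² = (2.576×16/4.5)²
n = 83.8893
Round up: n = 84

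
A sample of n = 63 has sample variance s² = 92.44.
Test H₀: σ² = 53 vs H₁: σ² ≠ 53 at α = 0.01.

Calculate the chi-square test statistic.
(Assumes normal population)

df = n - 1 = 62
χ² = (n-1)s²/σ₀² = 62×92.44/53 = 108.1374
Critical values: χ²_{0.995,62} = 37.068, χ²_{0.005,62} = 94.419
Rejection region: χ² < 37.068 or χ² > 94.419
Decision: reject H₀

Answer: χ² = 108.1374, reject H₀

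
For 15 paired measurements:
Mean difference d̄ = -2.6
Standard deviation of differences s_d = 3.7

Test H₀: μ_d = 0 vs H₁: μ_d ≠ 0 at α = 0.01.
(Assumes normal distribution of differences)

Answer: t = -2.7217, fail to reject H₀

Derivation:
df = n - 1 = 14
SE = s_d/√n = 3.7/√15 = 0.9553
t = d̄/SE = -2.6/0.9553 = -2.7217
Critical value: t_{0.005,14} = ±2.977
p-value ≈ 0.0165
Decision: fail to reject H₀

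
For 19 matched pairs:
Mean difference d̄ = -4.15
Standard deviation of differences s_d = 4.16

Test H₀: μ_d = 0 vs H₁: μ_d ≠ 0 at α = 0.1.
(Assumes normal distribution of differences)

df = n - 1 = 18
SE = s_d/√n = 4.16/√19 = 0.9544
t = d̄/SE = -4.15/0.9544 = -4.3483
Critical value: t_{0.05,18} = ±1.734
p-value ≈ 0.0004
Decision: reject H₀

Answer: t = -4.3483, reject H₀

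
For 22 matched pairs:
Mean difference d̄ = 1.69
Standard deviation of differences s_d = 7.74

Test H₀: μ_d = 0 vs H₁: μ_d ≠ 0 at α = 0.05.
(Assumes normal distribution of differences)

df = n - 1 = 21
SE = s_d/√n = 7.74/√22 = 1.6502
t = d̄/SE = 1.69/1.6502 = 1.0241
Critical value: t_{0.025,21} = ±2.080
p-value ≈ 0.3174
Decision: fail to reject H₀

Answer: t = 1.0241, fail to reject H₀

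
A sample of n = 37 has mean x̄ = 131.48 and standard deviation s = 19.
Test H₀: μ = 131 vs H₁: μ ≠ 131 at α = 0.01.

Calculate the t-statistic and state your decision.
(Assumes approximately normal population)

Answer: t = 0.1537, fail to reject H₀

Derivation:
df = n - 1 = 36
SE = s/√n = 19/√37 = 3.1236
t = (x̄ - μ₀)/SE = (131.48 - 131)/3.1236 = 0.1537
Critical value: t_{0.005,36} = ±2.719
p-value ≈ 0.8787
Decision: fail to reject H₀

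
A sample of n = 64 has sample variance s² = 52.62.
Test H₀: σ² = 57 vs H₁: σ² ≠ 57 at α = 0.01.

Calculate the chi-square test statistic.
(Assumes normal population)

Answer: χ² = 58.1589, fail to reject H₀

Derivation:
df = n - 1 = 63
χ² = (n-1)s²/σ₀² = 63×52.62/57 = 58.1589
Critical values: χ²_{0.995,63} = 37.838, χ²_{0.005,63} = 95.649
Rejection region: χ² < 37.838 or χ² > 95.649
Decision: fail to reject H₀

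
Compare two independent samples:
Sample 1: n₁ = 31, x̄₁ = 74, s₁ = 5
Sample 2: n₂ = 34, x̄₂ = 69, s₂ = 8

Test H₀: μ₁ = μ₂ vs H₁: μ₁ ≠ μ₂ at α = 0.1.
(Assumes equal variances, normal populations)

Answer: t = 2.9872, reject H₀

Derivation:
Pooled variance: s²_p = [30×5² + 33×8²]/(63) = 45.4286
s_p = 6.7401
SE = s_p×√(1/n₁ + 1/n₂) = 6.7401×√(1/31 + 1/34) = 1.6738
t = (x̄₁ - x̄₂)/SE = (74 - 69)/1.6738 = 2.9872
df = 63, t-critical = ±1.669
Decision: reject H₀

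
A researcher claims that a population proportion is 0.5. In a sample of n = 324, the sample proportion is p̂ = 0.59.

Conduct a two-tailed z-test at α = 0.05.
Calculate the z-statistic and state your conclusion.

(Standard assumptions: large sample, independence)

H₀: p = 0.5, H₁: p ≠ 0.5
Standard error: SE = √(p₀(1-p₀)/n) = √(0.5×0.5/324) = 0.027778
z-statistic: z = (p̂ - p₀)/SE = (0.59 - 0.5)/0.027778 = 3.2400
Critical value: z_0.025 = ±1.960
p-value = 0.0012
Decision: reject H₀ at α = 0.05

Answer: z = 3.2400, reject H₀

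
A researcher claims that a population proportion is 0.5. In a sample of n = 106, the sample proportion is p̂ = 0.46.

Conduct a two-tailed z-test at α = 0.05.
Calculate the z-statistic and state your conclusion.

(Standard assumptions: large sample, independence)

H₀: p = 0.5, H₁: p ≠ 0.5
Standard error: SE = √(p₀(1-p₀)/n) = √(0.5×0.5/106) = 0.048564
z-statistic: z = (p̂ - p₀)/SE = (0.46 - 0.5)/0.048564 = -0.8237
Critical value: z_0.025 = ±1.960
p-value = 0.4101
Decision: fail to reject H₀ at α = 0.05

Answer: z = -0.8237, fail to reject H₀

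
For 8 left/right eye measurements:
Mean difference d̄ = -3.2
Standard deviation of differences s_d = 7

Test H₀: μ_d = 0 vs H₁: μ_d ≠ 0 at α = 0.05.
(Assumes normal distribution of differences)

Answer: t = -1.2930, fail to reject H₀

Derivation:
df = n - 1 = 7
SE = s_d/√n = 7/√8 = 2.4749
t = d̄/SE = -3.2/2.4749 = -1.2930
Critical value: t_{0.025,7} = ±2.365
p-value ≈ 0.2370
Decision: fail to reject H₀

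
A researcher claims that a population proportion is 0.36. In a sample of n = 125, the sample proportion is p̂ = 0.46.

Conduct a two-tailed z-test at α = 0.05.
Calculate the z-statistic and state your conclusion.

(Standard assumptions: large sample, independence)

Answer: z = 2.3292, reject H₀

Derivation:
H₀: p = 0.36, H₁: p ≠ 0.36
Standard error: SE = √(p₀(1-p₀)/n) = √(0.36×0.64/125) = 0.042933
z-statistic: z = (p̂ - p₀)/SE = (0.46 - 0.36)/0.042933 = 2.3292
Critical value: z_0.025 = ±1.960
p-value = 0.0198
Decision: reject H₀ at α = 0.05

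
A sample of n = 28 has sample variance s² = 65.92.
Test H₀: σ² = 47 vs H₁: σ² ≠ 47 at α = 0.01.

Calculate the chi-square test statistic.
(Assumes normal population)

df = n - 1 = 27
χ² = (n-1)s²/σ₀² = 27×65.92/47 = 37.8689
Critical values: χ²_{0.995,27} = 11.808, χ²_{0.005,27} = 49.645
Rejection region: χ² < 11.808 or χ² > 49.645
Decision: fail to reject H₀

Answer: χ² = 37.8689, fail to reject H₀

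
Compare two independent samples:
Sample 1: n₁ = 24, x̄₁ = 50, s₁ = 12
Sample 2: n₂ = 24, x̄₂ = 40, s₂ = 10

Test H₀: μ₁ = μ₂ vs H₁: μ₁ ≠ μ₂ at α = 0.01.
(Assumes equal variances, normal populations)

Answer: t = 3.1363, reject H₀

Derivation:
Pooled variance: s²_p = [23×12² + 23×10²]/(46) = 122.0000
s_p = 11.0454
SE = s_p×√(1/n₁ + 1/n₂) = 11.0454×√(1/24 + 1/24) = 3.1885
t = (x̄₁ - x̄₂)/SE = (50 - 40)/3.1885 = 3.1363
df = 46, t-critical = ±2.687
Decision: reject H₀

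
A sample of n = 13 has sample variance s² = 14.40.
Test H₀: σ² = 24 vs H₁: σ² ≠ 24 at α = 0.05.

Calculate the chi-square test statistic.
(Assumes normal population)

df = n - 1 = 12
χ² = (n-1)s²/σ₀² = 12×14.40/24 = 7.2000
Critical values: χ²_{0.975,12} = 4.404, χ²_{0.025,12} = 23.337
Rejection region: χ² < 4.404 or χ² > 23.337
Decision: fail to reject H₀

Answer: χ² = 7.2000, fail to reject H₀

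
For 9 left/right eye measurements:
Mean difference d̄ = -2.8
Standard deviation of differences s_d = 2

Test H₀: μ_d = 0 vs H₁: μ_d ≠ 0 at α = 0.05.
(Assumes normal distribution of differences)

Answer: t = -4.1998, reject H₀

Derivation:
df = n - 1 = 8
SE = s_d/√n = 2/√9 = 0.6667
t = d̄/SE = -2.8/0.6667 = -4.1998
Critical value: t_{0.025,8} = ±2.306
p-value ≈ 0.0030
Decision: reject H₀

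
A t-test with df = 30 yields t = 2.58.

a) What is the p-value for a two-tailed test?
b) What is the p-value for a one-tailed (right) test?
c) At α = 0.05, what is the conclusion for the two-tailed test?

Answer: a) 0.0150, b) 0.0075, c) reject H₀

Derivation:
Using t-distribution with df = 30:
a) Two-tailed: p = 2×P(T > 2.58) = 0.0150
b) One-tailed: p = P(T > 2.58) = 0.0075
c) 0.0150 < 0.05, reject H₀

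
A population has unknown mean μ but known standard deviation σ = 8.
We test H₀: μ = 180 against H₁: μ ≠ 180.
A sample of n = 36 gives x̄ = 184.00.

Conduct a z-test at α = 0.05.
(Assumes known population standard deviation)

Answer: z = 3.0001, reject H₀

Derivation:
Standard error: SE = σ/√n = 8/√36 = 1.3333
z-statistic: z = (x̄ - μ₀)/SE = (184.00 - 180)/1.3333 = 3.0001
Critical value: ±1.960
p-value = 0.0027
Decision: reject H₀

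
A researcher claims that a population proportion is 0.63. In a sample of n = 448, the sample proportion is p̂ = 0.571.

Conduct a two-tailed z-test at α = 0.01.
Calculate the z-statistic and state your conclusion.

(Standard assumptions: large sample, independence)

Answer: z = -2.5866, reject H₀

Derivation:
H₀: p = 0.63, H₁: p ≠ 0.63
Standard error: SE = √(p₀(1-p₀)/n) = √(0.63×0.37/448) = 0.022810
z-statistic: z = (p̂ - p₀)/SE = (0.571 - 0.63)/0.022810 = -2.5866
Critical value: z_0.005 = ±2.576
p-value = 0.0097
Decision: reject H₀ at α = 0.01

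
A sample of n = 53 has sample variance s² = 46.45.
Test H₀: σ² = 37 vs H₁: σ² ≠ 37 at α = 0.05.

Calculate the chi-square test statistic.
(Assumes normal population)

Answer: χ² = 65.2811, fail to reject H₀

Derivation:
df = n - 1 = 52
χ² = (n-1)s²/σ₀² = 52×46.45/37 = 65.2811
Critical values: χ²_{0.975,52} = 33.968, χ²_{0.025,52} = 73.810
Rejection region: χ² < 33.968 or χ² > 73.810
Decision: fail to reject H₀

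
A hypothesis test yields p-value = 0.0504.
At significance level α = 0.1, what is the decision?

Compare p-value to α:
0.0504 < 0.1
Decision: reject H₀

Answer: reject H₀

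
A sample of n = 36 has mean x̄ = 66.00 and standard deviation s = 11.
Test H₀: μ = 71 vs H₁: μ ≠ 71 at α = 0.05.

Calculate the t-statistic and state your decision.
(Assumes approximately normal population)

Answer: t = -2.7273, reject H₀

Derivation:
df = n - 1 = 35
SE = s/√n = 11/√36 = 1.8333
t = (x̄ - μ₀)/SE = (66.00 - 71)/1.8333 = -2.7273
Critical value: t_{0.025,35} = ±2.030
p-value ≈ 0.0099
Decision: reject H₀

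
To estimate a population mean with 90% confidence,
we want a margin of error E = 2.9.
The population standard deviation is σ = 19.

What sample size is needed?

Answer: n = 117

Derivation:
z_0.05 = 1.645
n = (z×σ/E)² = (1.645×19/2.9)²
n = 116.1564
Round up: n = 117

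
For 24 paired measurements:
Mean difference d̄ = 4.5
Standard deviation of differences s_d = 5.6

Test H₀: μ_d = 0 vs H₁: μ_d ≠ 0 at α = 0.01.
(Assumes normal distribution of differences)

Answer: t = 3.9367, reject H₀

Derivation:
df = n - 1 = 23
SE = s_d/√n = 5.6/√24 = 1.1431
t = d̄/SE = 4.5/1.1431 = 3.9367
Critical value: t_{0.005,23} = ±2.807
p-value ≈ 0.0007
Decision: reject H₀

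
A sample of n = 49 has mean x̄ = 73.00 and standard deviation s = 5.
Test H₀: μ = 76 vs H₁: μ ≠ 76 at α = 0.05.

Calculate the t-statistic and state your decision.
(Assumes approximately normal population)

df = n - 1 = 48
SE = s/√n = 5/√49 = 0.7143
t = (x̄ - μ₀)/SE = (73.00 - 76)/0.7143 = -4.1999
Critical value: t_{0.025,48} = ±2.011
p-value ≈ 0.0001
Decision: reject H₀

Answer: t = -4.1999, reject H₀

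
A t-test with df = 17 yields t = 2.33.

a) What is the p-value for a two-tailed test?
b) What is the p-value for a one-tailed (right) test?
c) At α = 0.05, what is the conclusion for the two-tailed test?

Using t-distribution with df = 17:
a) Two-tailed: p = 2×P(T > 2.33) = 0.0324
b) One-tailed: p = P(T > 2.33) = 0.0162
c) 0.0324 < 0.05, reject H₀

Answer: a) 0.0324, b) 0.0162, c) reject H₀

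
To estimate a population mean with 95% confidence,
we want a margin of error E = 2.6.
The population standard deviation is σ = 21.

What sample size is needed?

z_0.025 = 1.960
n = (z×σ/E)² = (1.960×21/2.6)²
n = 250.6133
Round up: n = 251

Answer: n = 251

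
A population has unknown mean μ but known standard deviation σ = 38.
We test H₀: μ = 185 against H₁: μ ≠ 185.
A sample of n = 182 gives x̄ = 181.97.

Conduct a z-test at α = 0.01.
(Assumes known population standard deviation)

Standard error: SE = σ/√n = 38/√182 = 2.8167
z-statistic: z = (x̄ - μ₀)/SE = (181.97 - 185)/2.8167 = -1.0757
Critical value: ±2.576
p-value = 0.2821
Decision: fail to reject H₀

Answer: z = -1.0757, fail to reject H₀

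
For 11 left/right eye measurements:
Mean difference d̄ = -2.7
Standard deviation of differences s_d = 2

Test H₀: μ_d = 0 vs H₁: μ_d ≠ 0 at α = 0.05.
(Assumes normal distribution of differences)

Answer: t = -4.4776, reject H₀

Derivation:
df = n - 1 = 10
SE = s_d/√n = 2/√11 = 0.6030
t = d̄/SE = -2.7/0.6030 = -4.4776
Critical value: t_{0.025,10} = ±2.228
p-value ≈ 0.0012
Decision: reject H₀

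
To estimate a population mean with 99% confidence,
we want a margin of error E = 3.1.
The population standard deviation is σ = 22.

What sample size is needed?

z_0.005 = 2.576
n = (z×σ/E)² = (2.576×22/3.1)²
n = 334.2056
Round up: n = 335

Answer: n = 335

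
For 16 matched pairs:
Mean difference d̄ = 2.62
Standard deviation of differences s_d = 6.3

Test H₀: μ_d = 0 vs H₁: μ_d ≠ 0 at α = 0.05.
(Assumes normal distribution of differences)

Answer: t = 1.6635, fail to reject H₀

Derivation:
df = n - 1 = 15
SE = s_d/√n = 6.3/√16 = 1.5750
t = d̄/SE = 2.62/1.5750 = 1.6635
Critical value: t_{0.025,15} = ±2.131
p-value ≈ 0.1170
Decision: fail to reject H₀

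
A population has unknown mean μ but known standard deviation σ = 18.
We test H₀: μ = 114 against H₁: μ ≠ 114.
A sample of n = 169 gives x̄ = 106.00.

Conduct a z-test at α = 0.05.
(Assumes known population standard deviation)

Standard error: SE = σ/√n = 18/√169 = 1.3846
z-statistic: z = (x̄ - μ₀)/SE = (106.00 - 114)/1.3846 = -5.7778
Critical value: ±1.960
p-value < 0.0001
Decision: reject H₀

Answer: z = -5.7778, reject H₀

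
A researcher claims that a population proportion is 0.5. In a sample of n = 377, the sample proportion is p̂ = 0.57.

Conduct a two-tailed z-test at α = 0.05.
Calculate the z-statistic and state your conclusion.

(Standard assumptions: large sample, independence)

H₀: p = 0.5, H₁: p ≠ 0.5
Standard error: SE = √(p₀(1-p₀)/n) = √(0.5×0.5/377) = 0.025751
z-statistic: z = (p̂ - p₀)/SE = (0.57 - 0.5)/0.025751 = 2.7183
Critical value: z_0.025 = ±1.960
p-value = 0.0066
Decision: reject H₀ at α = 0.05

Answer: z = 2.7183, reject H₀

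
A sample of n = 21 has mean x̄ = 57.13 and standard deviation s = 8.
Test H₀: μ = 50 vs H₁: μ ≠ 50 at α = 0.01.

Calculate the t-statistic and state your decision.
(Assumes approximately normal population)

df = n - 1 = 20
SE = s/√n = 8/√21 = 1.7457
t = (x̄ - μ₀)/SE = (57.13 - 50)/1.7457 = 4.0843
Critical value: t_{0.005,20} = ±2.845
p-value ≈ 0.0006
Decision: reject H₀

Answer: t = 4.0843, reject H₀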